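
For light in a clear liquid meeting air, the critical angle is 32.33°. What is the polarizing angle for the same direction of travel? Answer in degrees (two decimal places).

sin θ_c = n₂/n₁, so n₂/n₁ = sin 32.33° = 0.5348.
Brewster: tan θ_B = n₂/n₁ = 0.5348.
θ_B = arctan(0.5348) = 28.14°.

θ_B ≈ 28.14°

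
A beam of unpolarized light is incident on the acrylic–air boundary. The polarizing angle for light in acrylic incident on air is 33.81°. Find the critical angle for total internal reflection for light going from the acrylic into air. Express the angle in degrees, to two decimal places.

θ_c ≈ 42.04°

From Brewster, n₂/n₁ = tan θ_B = tan 33.81° = 0.6697.
Then sin θ_c = n₂/n₁ = 0.6697, so θ_c = arcsin 0.6697 = 42.04°.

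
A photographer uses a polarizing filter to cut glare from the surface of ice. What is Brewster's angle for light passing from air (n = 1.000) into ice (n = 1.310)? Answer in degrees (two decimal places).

Brewster's condition: tan θ_B = n₂/n₁ = 1.310/1.000 = 1.3100. Taking the arctangent, θ_B = 52.64°.

θ_B ≈ 52.64°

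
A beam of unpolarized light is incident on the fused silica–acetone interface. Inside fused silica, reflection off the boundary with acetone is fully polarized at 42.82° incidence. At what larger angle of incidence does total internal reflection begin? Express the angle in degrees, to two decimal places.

tan θ_B = n₂/n₁ = tan 42.82° = 0.9267.
Total internal reflection: sin θ_c = n₂/n₁ = 0.9267.
θ_c = arcsin(0.9267) = 67.92°.

θ_c ≈ 67.92°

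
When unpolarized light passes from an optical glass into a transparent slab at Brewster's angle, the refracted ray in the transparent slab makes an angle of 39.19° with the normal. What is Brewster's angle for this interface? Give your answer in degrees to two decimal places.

At Brewster's angle the reflected and refracted rays are perpendicular, so θ_B + θ_t = 90°.
θ_B = 90° − 39.19° = 50.81°.

θ_B ≈ 50.81°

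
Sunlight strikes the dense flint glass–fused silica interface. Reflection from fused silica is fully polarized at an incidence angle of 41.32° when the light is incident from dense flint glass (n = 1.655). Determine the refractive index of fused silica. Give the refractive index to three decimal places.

n ≈ 1.455

Full polarization of the reflected beam means tan θ_B = n₂/n₁, where n₁ is the incident medium (dense flint glass).
n₂ = n₁ tan θ_B = 1.655 × tan 41.32° = 1.455.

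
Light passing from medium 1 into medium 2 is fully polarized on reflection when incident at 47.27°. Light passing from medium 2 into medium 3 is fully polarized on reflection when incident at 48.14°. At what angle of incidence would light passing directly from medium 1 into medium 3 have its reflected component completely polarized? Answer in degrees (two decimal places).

θ_B ≈ 50.39°

Each Brewster angle gives a ratio: n₂/n₁ = tan 47.27° = 1.0826, n₃/n₂ = tan 48.14° = 1.1161.
Multiplying, n₃/n₁ = 1.0826 × 1.1161 = 1.2082, and θ_B(1→3) = arctan 1.2082 = 50.39°.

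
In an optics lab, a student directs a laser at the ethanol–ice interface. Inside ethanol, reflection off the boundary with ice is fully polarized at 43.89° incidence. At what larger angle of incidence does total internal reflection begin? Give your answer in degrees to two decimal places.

tan θ_B = n₂/n₁ = tan 43.89° = 0.9620.
Total internal reflection: sin θ_c = n₂/n₁ = 0.9620.
θ_c = arcsin(0.9620) = 74.15°.

θ_c ≈ 74.15°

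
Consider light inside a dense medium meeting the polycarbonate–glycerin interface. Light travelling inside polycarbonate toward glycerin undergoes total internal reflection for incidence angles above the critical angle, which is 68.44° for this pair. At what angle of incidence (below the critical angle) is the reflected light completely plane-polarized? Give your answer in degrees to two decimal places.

θ_B ≈ 42.92°

n₂/n₁ = sin θ_c = sin 68.44° = 0.9300.
tan θ_B equals the same ratio, so θ_B = arctan(0.9300) = 42.92°.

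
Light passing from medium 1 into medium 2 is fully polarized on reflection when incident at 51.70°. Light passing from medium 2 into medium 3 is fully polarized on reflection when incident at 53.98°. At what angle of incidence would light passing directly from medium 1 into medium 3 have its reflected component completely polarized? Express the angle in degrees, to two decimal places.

θ_B ≈ 60.14°

Each Brewster angle gives a ratio: n₂/n₁ = tan 51.70° = 1.2662, n₃/n₂ = tan 53.98° = 1.3754.
n₃/n₁ = 1.7415. Then tan θ_B(1→3) = n₃/n₁, so θ_B(1→3) = arctan(1.7415) = 60.14°.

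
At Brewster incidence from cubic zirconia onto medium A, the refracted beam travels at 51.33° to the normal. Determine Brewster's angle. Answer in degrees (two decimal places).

θ_B ≈ 38.67°

Brewster's condition makes the reflected and refracted beams perpendicular: θ_B + θ_t = 90°.
θ_B = 90° − 51.33° = 38.67°.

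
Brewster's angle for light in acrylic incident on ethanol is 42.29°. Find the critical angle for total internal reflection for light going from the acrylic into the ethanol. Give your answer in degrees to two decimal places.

θ_c ≈ 65.45°

From Brewster, n₂/n₁ = tan θ_B = tan 42.29° = 0.9096.
Then sin θ_c = n₂/n₁ = 0.9096, so θ_c = arcsin 0.9096 = 65.45°.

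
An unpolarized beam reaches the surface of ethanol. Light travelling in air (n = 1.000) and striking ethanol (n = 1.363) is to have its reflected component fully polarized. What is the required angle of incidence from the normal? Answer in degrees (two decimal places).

θ_B ≈ 53.73°

tan θ_B = n₂/n₁ = 1.363/1.000 = 1.3630.
So θ_B = arctan 1.3630 = 53.73°.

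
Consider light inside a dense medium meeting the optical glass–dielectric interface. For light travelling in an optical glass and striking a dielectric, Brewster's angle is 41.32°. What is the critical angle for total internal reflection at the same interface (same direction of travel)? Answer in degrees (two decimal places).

tan θ_B = n₂/n₁ = tan 41.32° = 0.8791.
Total internal reflection: sin θ_c = n₂/n₁ = 0.8791.
θ_c = arcsin(0.8791) = 61.54°.

θ_c ≈ 61.54°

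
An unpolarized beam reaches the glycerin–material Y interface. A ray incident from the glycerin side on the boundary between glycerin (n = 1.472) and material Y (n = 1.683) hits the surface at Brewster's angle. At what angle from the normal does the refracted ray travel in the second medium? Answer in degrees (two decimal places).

θ_t ≈ 41.17°

θ_B = arctan(n₂/n₁) = arctan(1.683/1.472) = 48.83°.
The refracted ray is perpendicular to the reflected ray, so θ_t = 90° − θ_B = 41.17°.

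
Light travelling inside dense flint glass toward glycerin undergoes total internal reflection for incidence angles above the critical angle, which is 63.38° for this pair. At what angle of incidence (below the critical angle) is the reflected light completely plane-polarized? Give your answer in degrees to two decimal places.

θ_B ≈ 41.80°

At the critical angle sin θ_c = n₂/n₁, giving n₂/n₁ = sin 63.38° = 0.8940.
Then tan θ_B = n₂/n₁ = 0.8940, so θ_B = arctan 0.8940 = 41.80°.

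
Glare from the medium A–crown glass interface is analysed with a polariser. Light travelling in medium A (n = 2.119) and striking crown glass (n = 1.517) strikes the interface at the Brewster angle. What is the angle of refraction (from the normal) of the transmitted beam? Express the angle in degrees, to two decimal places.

θ_t ≈ 54.40°

tan θ_B = n₂/n₁ = 1.517/2.119 = 0.7159, so θ_B = 35.60°.
Since θ_B + θ_t = 90° at Brewster incidence, θ_t = 90° − 35.60° = 54.40°.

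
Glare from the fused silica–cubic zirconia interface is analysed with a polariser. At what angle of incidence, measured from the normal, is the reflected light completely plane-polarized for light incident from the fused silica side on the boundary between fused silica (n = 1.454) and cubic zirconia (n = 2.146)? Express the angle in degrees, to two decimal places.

θ_B ≈ 55.88°

Brewster's condition: tan θ_B = n₂/n₁ = 2.146/1.454 = 1.4759. Taking the arctangent, θ_B = 55.88°.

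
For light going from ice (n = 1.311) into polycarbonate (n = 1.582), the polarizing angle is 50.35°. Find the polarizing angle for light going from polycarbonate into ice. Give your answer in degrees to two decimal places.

Reversing the direction swaps n₁ and n₂, so tan θ_B' = 1/tan θ_B and θ_B' = 90° − θ_B.
Hence θ_B' = 90° − 50.35° = 39.65°.

θ_B' ≈ 39.65°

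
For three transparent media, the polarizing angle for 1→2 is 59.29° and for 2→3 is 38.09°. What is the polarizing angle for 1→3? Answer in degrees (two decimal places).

tan θ_B(1→2) = n₂/n₁ = tan 59.29° = 1.6835.
tan θ_B(2→3) = n₃/n₂ = tan 38.09° = 0.7838.
n₃/n₁ = 1.3196. Then tan θ_B(1→3) = n₃/n₁, so θ_B(1→3) = arctan(1.3196) = 52.84°.

θ_B ≈ 52.84°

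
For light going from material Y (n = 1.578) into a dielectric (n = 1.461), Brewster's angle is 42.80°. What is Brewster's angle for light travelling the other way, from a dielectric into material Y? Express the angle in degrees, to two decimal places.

θ_B' ≈ 47.20°

tan θ_B' = n₁/n₂ = 1/tan θ_B, so θ_B' = 90° − θ_B.
θ_B' = 90° − 42.80° = 47.20°.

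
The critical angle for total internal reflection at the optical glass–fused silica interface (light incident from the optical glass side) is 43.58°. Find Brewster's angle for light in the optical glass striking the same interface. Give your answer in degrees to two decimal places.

n₂/n₁ = sin θ_c = sin 43.58° = 0.6894.
tan θ_B equals the same ratio, so θ_B = arctan(0.6894) = 34.58°.

θ_B ≈ 34.58°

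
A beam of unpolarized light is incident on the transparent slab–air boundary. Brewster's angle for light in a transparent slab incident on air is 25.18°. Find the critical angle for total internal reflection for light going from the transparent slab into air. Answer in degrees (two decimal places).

θ_c ≈ 28.04°

tan θ_B = n₂/n₁ = tan 25.18° = 0.4701.
Total internal reflection: sin θ_c = n₂/n₁ = 0.4701.
θ_c = arcsin(0.4701) = 28.04°.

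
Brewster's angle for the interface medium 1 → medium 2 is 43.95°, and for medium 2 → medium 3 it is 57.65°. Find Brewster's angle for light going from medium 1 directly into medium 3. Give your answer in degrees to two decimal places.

θ_B ≈ 56.69°

n₂/n₁ = tan 43.95° = 0.9640 and n₃/n₂ = tan 57.65° = 1.5788.
So n₃/n₁ = (n₂/n₁)(n₃/n₂) = 0.9640 × 1.5788 = 1.5220.
θ_B(1→3) = arctan(1.5220) = 56.69°.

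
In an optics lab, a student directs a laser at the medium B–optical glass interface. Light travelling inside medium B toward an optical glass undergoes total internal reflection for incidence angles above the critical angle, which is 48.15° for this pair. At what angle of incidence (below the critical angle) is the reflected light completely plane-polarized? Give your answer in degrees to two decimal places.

n₂/n₁ = sin θ_c = sin 48.15° = 0.7449.
tan θ_B equals the same ratio, so θ_B = arctan(0.7449) = 36.68°.

θ_B ≈ 36.68°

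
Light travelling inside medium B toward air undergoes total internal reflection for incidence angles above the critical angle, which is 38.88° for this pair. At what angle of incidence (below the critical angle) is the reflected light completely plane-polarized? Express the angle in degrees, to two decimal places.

θ_B ≈ 32.12°

At the critical angle sin θ_c = n₂/n₁, giving n₂/n₁ = sin 38.88° = 0.6277.
Then tan θ_B = n₂/n₁ = 0.6277, so θ_B = arctan 0.6277 = 32.12°.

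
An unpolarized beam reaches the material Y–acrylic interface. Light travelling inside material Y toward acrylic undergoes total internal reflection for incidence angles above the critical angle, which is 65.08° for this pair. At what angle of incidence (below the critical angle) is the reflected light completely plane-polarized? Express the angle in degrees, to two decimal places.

θ_B ≈ 42.20°

n₂/n₁ = sin θ_c = sin 65.08° = 0.9069.
tan θ_B equals the same ratio, so θ_B = arctan(0.9069) = 42.20°.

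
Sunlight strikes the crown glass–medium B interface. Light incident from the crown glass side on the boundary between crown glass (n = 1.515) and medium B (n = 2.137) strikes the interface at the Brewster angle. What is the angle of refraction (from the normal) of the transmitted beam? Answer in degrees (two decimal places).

First find Brewster's angle: tan θ_B = 2.137/1.515 = 1.4106, giving θ_B = 54.67°.
The refracted ray is perpendicular to the reflected ray, so θ_t = 90° − θ_B = 35.33°.

θ_t ≈ 35.33°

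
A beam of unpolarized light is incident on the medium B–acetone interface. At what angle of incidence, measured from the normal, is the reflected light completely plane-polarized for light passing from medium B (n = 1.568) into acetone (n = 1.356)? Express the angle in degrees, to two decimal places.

tan θ_B = n₂/n₁ = 1.356/1.568 = 0.8648.
So θ_B = arctan 0.8648 = 40.85°.

θ_B ≈ 40.85°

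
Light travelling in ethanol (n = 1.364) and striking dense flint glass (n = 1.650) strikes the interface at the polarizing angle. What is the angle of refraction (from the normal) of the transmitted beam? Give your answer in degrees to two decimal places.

θ_t ≈ 39.58°

First find Brewster's angle: tan θ_B = 1.650/1.364 = 1.2097, giving θ_B = 50.42°.
Since θ_B + θ_t = 90° at Brewster incidence, θ_t = 90° − 50.42° = 39.58°.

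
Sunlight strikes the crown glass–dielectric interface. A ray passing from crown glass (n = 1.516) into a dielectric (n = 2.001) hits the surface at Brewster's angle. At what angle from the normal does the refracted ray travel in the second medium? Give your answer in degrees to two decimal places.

θ_t ≈ 37.15°

First find Brewster's angle: tan θ_B = 2.001/1.516 = 1.3199, giving θ_B = 52.85°.
Since θ_B + θ_t = 90° at Brewster incidence, θ_t = 90° − 52.85° = 37.15°.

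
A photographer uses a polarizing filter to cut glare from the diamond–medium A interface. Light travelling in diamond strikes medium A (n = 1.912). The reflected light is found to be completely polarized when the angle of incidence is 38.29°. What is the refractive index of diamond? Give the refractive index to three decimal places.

n ≈ 2.422

Brewster's law: tan θ_B = n₂/n₁ (light incident in diamond, refracted into medium A).
n₁ = n₂ / tan θ_B = 1.912 / tan 38.29° = 2.422.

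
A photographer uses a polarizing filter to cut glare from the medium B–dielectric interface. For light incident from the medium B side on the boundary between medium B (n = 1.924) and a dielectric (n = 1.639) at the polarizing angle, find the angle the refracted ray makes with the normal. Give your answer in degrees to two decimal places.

First find Brewster's angle: tan θ_B = 1.639/1.924 = 0.8519, giving θ_B = 40.43°.
Since θ_B + θ_t = 90° at Brewster incidence, θ_t = 90° − 40.43° = 49.57°.

θ_t ≈ 49.57°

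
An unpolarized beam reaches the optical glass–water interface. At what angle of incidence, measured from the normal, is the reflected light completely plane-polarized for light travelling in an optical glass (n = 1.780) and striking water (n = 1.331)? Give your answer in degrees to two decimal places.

Here n₂/n₁ = 1.331/1.780 = 0.7478, and Brewster's law gives tan θ_B = n₂/n₁.
So θ_B = arctan 0.7478 = 36.79°.

θ_B ≈ 36.79°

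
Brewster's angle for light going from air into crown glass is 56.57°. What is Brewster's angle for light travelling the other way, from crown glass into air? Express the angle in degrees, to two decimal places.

θ_B' ≈ 33.43°

tan θ_B' = n₁/n₂ = 1/tan θ_B, so θ_B' = 90° − θ_B.
θ_B' = 90° − 56.57° = 33.43°.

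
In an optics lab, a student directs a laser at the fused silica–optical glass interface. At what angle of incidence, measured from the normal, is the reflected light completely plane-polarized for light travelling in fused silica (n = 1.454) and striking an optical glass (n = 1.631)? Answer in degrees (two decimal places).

θ_B ≈ 48.28°

The reflected p-component vanishes when tan θ_B = n₂/n₁.
Brewster's condition: tan θ_B = n₂/n₁ = 1.631/1.454 = 1.1217.
So θ_B = arctan 1.1217 = 48.28°.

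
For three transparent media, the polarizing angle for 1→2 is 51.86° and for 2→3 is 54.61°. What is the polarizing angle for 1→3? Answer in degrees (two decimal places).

Each Brewster angle gives a ratio: n₂/n₁ = tan 51.86° = 1.2735, n₃/n₂ = tan 54.61° = 1.4077.
n₃/n₁ = 1.7927. Then tan θ_B(1→3) = n₃/n₁, so θ_B(1→3) = arctan(1.7927) = 60.85°.

θ_B ≈ 60.85°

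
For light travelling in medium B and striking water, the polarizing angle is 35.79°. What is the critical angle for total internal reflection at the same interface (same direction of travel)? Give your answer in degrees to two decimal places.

From Brewster, n₂/n₁ = tan θ_B = tan 35.79° = 0.7210.
Then sin θ_c = n₂/n₁ = 0.7210, so θ_c = arcsin 0.7210 = 46.13°.

θ_c ≈ 46.13°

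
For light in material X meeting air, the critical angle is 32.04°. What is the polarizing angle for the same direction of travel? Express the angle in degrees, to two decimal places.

sin θ_c = n₂/n₁, so n₂/n₁ = sin 32.04° = 0.5305.
Brewster: tan θ_B = n₂/n₁ = 0.5305.
θ_B = arctan(0.5305) = 27.95°.

θ_B ≈ 27.95°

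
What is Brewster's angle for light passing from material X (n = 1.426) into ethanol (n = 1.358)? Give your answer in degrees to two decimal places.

θ_B ≈ 43.60°

Brewster's condition: tan θ_B = n₂/n₁ = 1.358/1.426 = 0.9523.
θ_B = arctan(0.9523) = 43.60°.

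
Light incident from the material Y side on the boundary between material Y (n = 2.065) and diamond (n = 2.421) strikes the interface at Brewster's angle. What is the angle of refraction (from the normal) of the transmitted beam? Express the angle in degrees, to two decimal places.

tan θ_B = n₂/n₁ = 2.421/2.065 = 1.1724, so θ_B = 49.54°.
Since θ_B + θ_t = 90° at Brewster incidence, θ_t = 90° − 49.54° = 40.46°.

θ_t ≈ 40.46°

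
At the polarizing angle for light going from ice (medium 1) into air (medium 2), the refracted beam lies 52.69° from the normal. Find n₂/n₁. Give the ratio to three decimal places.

n₂/n₁ ≈ 0.762

At Brewster incidence θ_B = 90° − θ_t = 90° − 52.69° = 37.31°.
tan θ_B = n₂/n₁, so n₂/n₁ = tan 37.31° = 0.762.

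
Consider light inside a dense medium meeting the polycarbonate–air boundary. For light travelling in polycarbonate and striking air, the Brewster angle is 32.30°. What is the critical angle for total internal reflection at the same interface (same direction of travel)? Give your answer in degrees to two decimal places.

From Brewster, n₂/n₁ = tan θ_B = tan 32.30° = 0.6322.
Then sin θ_c = n₂/n₁ = 0.6322, so θ_c = arcsin 0.6322 = 39.21°.

θ_c ≈ 39.21°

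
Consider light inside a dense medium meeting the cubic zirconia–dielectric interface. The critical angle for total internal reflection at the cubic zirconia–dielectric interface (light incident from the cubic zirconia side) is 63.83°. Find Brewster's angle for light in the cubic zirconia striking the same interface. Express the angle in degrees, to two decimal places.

At the critical angle sin θ_c = n₂/n₁, giving n₂/n₁ = sin 63.83° = 0.8975.
Then tan θ_B = n₂/n₁ = 0.8975, so θ_B = arctan 0.8975 = 41.91°.

θ_B ≈ 41.91°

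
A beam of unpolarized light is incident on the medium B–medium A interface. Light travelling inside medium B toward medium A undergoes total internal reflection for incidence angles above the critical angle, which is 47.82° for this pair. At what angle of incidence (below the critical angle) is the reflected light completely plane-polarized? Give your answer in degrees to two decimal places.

θ_B ≈ 36.54°

n₂/n₁ = sin θ_c = sin 47.82° = 0.7410.
tan θ_B equals the same ratio, so θ_B = arctan(0.7410) = 36.54°.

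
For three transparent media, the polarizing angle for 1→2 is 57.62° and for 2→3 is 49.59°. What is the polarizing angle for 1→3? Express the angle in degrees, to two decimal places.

θ_B ≈ 61.64°

tan θ_B(1→2) = n₂/n₁ = tan 57.62° = 1.5770.
tan θ_B(2→3) = n₃/n₂ = tan 49.59° = 1.1746.
n₃/n₁ = 1.8523. Then tan θ_B(1→3) = n₃/n₁, so θ_B(1→3) = arctan(1.8523) = 61.64°.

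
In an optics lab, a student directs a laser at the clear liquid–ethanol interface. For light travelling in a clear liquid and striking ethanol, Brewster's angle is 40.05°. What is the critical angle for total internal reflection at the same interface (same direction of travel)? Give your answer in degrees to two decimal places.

n₂/n₁ = tan 40.05° = 0.8406; the critical angle satisfies sin θ_c = n₂/n₁.
θ_c = arcsin(0.8406) = 57.20°.

θ_c ≈ 57.20°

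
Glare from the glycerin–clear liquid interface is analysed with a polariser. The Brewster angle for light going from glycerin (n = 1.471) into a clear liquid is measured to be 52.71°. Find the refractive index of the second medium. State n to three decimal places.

n ≈ 1.932

Full polarization of the reflected beam means tan θ_B = n₂/n₁, where n₁ is the incident medium (glycerin).
n₂ = n₁ tan θ_B = 1.471 × tan 52.71° = 1.932.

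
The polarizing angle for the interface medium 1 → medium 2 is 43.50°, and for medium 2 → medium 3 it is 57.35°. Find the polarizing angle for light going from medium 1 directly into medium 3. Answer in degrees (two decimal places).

θ_B ≈ 55.97°

tan θ_B(1→2) = n₂/n₁ = tan 43.50° = 0.9490.
tan θ_B(2→3) = n₃/n₂ = tan 57.35° = 1.5607.
Multiplying, n₃/n₁ = 0.9490 × 1.5607 = 1.4810, and θ_B(1→3) = arctan 1.4810 = 55.97°.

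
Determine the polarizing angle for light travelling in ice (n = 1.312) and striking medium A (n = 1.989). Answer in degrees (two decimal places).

The reflected p-component vanishes when tan θ_B = n₂/n₁.
Here n₂/n₁ = 1.989/1.312 = 1.5160, and Brewster's law gives tan θ_B = n₂/n₁.
θ_B = arctan(1.5160) = 56.59°.

θ_B ≈ 56.59°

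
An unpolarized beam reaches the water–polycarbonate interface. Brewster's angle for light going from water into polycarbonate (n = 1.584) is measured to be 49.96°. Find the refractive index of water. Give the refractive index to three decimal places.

n ≈ 1.331

Brewster's law: tan θ_B = n₂/n₁ (light incident in water, refracted into polycarbonate).
n₁ = n₂ / tan θ_B = 1.584 / tan 49.96° = 1.331.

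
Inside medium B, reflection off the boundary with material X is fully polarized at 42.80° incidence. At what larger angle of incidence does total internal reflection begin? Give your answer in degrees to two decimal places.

tan θ_B = n₂/n₁ = tan 42.80° = 0.9260.
Total internal reflection: sin θ_c = n₂/n₁ = 0.9260.
θ_c = arcsin(0.9260) = 67.82°.

θ_c ≈ 67.82°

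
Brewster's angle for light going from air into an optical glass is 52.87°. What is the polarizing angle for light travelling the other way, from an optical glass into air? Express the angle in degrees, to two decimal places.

θ_B' ≈ 37.13°

The two Brewster angles are complementary: θ_B' = 90° − θ_B = 90° − 52.87° = 37.13°.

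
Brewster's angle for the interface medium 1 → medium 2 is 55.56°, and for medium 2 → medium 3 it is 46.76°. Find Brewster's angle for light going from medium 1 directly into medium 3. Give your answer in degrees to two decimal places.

θ_B ≈ 57.18°

Each Brewster angle gives a ratio: n₂/n₁ = tan 55.56° = 1.4583, n₃/n₂ = tan 46.76° = 1.0634.
So n₃/n₁ = (n₂/n₁)(n₃/n₂) = 1.4583 × 1.0634 = 1.5507.
θ_B(1→3) = arctan(1.5507) = 57.18°.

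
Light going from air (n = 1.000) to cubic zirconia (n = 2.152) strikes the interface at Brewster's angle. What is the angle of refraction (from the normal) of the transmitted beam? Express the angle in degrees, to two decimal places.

θ_B = arctan(n₂/n₁) = arctan(2.152/1.000) = 65.08°.
The refracted ray is perpendicular to the reflected ray, so θ_t = 90° − θ_B = 24.92°.

θ_t ≈ 24.92°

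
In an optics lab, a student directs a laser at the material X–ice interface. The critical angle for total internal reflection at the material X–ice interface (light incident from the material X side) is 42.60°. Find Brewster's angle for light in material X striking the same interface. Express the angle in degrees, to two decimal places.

sin θ_c = n₂/n₁, so n₂/n₁ = sin 42.60° = 0.6769.
Brewster: tan θ_B = n₂/n₁ = 0.6769.
θ_B = arctan(0.6769) = 34.09°.

θ_B ≈ 34.09°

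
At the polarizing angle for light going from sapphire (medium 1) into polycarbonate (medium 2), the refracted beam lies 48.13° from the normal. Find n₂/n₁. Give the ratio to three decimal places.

At Brewster incidence θ_B = 90° − θ_t = 90° − 48.13° = 41.87°.
tan θ_B = n₂/n₁, so n₂/n₁ = tan 41.87° = 0.896.

n₂/n₁ ≈ 0.896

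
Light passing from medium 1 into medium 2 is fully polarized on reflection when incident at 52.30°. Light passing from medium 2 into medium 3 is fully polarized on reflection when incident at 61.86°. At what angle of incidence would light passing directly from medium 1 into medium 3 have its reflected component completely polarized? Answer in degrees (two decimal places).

θ_B ≈ 67.54°

Each Brewster angle gives a ratio: n₂/n₁ = tan 52.30° = 1.2938, n₃/n₂ = tan 61.86° = 1.8697.
Multiplying, n₃/n₁ = 1.2938 × 1.8697 = 2.4191, and θ_B(1→3) = arctan 2.4191 = 67.54°.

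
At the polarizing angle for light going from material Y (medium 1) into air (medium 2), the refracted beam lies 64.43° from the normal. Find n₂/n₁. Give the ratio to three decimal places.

n₂/n₁ ≈ 0.478

At Brewster incidence θ_B = 90° − θ_t = 90° − 64.43° = 25.57°.
tan θ_B = n₂/n₁, so n₂/n₁ = tan 25.57° = 0.478.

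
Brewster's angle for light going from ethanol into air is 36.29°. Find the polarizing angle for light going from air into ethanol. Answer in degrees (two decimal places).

θ_B' ≈ 53.71°

The two Brewster angles are complementary: θ_B' = 90° − θ_B = 90° − 36.29° = 53.71°.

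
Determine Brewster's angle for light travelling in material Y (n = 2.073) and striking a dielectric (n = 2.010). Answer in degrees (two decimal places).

The reflected p-component vanishes when tan θ_B = n₂/n₁.
Here n₂/n₁ = 2.010/2.073 = 0.9696, and Brewster's law gives tan θ_B = n₂/n₁. Taking the arctangent, θ_B = 44.12°.

θ_B ≈ 44.12°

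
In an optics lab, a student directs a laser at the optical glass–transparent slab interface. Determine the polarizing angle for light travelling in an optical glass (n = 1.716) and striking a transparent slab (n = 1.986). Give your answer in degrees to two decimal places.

θ_B ≈ 49.17°

Brewster's condition: tan θ_B = n₂/n₁ = 1.986/1.716 = 1.1573.
So θ_B = arctan 1.1573 = 49.17°.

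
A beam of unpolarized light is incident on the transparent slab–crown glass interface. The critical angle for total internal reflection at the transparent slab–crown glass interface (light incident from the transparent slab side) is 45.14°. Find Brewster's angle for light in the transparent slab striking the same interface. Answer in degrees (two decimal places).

sin θ_c = n₂/n₁, so n₂/n₁ = sin 45.14° = 0.7088.
Brewster: tan θ_B = n₂/n₁ = 0.7088.
θ_B = arctan(0.7088) = 35.33°.

θ_B ≈ 35.33°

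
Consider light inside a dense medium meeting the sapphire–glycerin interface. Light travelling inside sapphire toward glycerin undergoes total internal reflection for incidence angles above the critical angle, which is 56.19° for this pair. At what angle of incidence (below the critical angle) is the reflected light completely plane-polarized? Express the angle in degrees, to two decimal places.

θ_B ≈ 39.72°

n₂/n₁ = sin θ_c = sin 56.19° = 0.8309.
tan θ_B equals the same ratio, so θ_B = arctan(0.8309) = 39.72°.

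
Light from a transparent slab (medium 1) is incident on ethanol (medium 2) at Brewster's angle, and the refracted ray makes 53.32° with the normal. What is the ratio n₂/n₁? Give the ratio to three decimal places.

At Brewster incidence θ_B = 90° − θ_t = 90° − 53.32° = 36.68°.
Then n₂/n₁ = tan θ_B = tan 36.68° = 0.745.

n₂/n₁ ≈ 0.745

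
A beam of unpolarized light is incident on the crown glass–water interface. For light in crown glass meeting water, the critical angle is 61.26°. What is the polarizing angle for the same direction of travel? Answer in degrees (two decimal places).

At the critical angle sin θ_c = n₂/n₁, giving n₂/n₁ = sin 61.26° = 0.8768.
Then tan θ_B = n₂/n₁ = 0.8768, so θ_B = arctan 0.8768 = 41.24°.

θ_B ≈ 41.24°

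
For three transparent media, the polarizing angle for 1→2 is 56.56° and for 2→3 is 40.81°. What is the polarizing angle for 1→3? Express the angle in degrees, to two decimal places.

n₂/n₁ = tan 56.56° = 1.5143 and n₃/n₂ = tan 40.81° = 0.8635.
n₃/n₁ = 1.3076. Then tan θ_B(1→3) = n₃/n₁, so θ_B(1→3) = arctan(1.3076) = 52.59°.

θ_B ≈ 52.59°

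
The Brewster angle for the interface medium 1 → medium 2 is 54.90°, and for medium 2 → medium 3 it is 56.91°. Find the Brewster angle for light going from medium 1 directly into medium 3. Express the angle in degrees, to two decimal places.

θ_B ≈ 65.39°

n₂/n₁ = tan 54.90° = 1.4229 and n₃/n₂ = tan 56.91° = 1.5346.
So n₃/n₁ = (n₂/n₁)(n₃/n₂) = 1.4229 × 1.5346 = 2.1835.
θ_B(1→3) = arctan(2.1835) = 65.39°.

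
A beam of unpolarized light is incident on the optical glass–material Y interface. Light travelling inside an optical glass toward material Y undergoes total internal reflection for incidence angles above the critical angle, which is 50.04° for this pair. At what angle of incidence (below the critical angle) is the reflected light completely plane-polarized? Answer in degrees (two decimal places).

sin θ_c = n₂/n₁, so n₂/n₁ = sin 50.04° = 0.7665.
Brewster: tan θ_B = n₂/n₁ = 0.7665.
θ_B = arctan(0.7665) = 37.47°.

θ_B ≈ 37.47°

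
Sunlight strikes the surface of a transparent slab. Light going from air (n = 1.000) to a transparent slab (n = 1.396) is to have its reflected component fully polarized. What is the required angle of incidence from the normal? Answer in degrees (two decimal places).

At Brewster's angle the reflected and refracted rays are perpendicular, which with Snell's law gives tan θ_B = n₂/n₁.
tan θ_B = n₂/n₁ = 1.396/1.000 = 1.3960.
θ_B = arctan(1.3960) = 54.38°.

θ_B ≈ 54.38°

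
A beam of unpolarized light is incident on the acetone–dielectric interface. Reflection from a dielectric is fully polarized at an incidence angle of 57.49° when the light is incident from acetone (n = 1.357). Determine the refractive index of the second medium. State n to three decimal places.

n ≈ 2.129

Brewster's law: tan θ_B = n₂/n₁ (light incident in acetone, refracted into a dielectric).
n₂ = n₁ tan θ_B = 1.357 × tan 57.49° = 2.129.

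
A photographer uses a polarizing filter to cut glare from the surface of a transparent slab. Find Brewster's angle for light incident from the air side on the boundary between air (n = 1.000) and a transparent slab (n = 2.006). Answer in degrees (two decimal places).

θ_B ≈ 63.50°

The reflected p-component vanishes when tan θ_B = n₂/n₁.
Brewster's condition: tan θ_B = n₂/n₁ = 2.006/1.000 = 2.0060. Taking the arctangent, θ_B = 63.50°.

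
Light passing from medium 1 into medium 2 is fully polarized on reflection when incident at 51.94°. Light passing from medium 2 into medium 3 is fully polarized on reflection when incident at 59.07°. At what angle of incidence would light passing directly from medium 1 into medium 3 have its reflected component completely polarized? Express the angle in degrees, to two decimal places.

θ_B ≈ 64.87°

tan θ_B(1→2) = n₂/n₁ = tan 51.94° = 1.2772.
tan θ_B(2→3) = n₃/n₂ = tan 59.07° = 1.6689.
So n₃/n₁ = (n₂/n₁)(n₃/n₂) = 1.2772 × 1.6689 = 2.1315.
θ_B(1→3) = arctan(2.1315) = 64.87°.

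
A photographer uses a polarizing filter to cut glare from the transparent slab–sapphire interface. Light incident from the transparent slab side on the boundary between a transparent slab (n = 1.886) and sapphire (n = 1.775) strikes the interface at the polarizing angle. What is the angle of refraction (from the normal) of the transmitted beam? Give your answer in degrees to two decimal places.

θ_B = arctan(n₂/n₁) = arctan(1.775/1.886) = 43.26°.
The refracted ray is perpendicular to the reflected ray, so θ_t = 90° − θ_B = 46.74°.

θ_t ≈ 46.74°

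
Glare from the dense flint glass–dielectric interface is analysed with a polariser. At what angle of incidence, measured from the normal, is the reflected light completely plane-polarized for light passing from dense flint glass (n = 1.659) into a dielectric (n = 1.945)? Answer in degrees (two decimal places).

Brewster's condition: tan θ_B = n₂/n₁ = 1.945/1.659 = 1.1724. Taking the arctangent, θ_B = 49.54°.

θ_B ≈ 49.54°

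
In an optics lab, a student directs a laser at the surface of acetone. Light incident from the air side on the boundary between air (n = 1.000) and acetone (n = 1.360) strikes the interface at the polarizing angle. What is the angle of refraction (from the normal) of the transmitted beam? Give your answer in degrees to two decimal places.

θ_t ≈ 36.33°

tan θ_B = n₂/n₁ = 1.360/1.000 = 1.3600, so θ_B = 53.67°.
At Brewster's angle the reflected and refracted rays are perpendicular, so θ_t = 90° − θ_B = 90° − 53.67° = 36.33°.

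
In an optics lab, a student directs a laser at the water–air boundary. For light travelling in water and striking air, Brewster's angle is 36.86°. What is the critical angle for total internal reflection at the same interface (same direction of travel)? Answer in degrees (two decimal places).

From Brewster, n₂/n₁ = tan θ_B = tan 36.86° = 0.7497.
Then sin θ_c = n₂/n₁ = 0.7497, so θ_c = arcsin 0.7497 = 48.57°.

θ_c ≈ 48.57°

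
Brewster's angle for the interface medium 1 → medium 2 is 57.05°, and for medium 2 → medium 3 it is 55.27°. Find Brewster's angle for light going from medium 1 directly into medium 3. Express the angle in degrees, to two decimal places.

θ_B ≈ 65.80°

Each Brewster angle gives a ratio: n₂/n₁ = tan 57.05° = 1.5428, n₃/n₂ = tan 55.27° = 1.4426.
So n₃/n₁ = (n₂/n₁)(n₃/n₂) = 1.5428 × 1.4426 = 2.2256.
θ_B(1→3) = arctan(2.2256) = 65.80°.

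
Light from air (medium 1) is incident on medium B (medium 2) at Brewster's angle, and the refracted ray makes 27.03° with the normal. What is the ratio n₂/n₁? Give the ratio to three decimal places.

n₂/n₁ ≈ 1.960

θ_B + θ_t = 90°, so θ_B = 90° − 27.03° = 62.97°.
Then n₂/n₁ = tan θ_B = tan 62.97° = 1.960.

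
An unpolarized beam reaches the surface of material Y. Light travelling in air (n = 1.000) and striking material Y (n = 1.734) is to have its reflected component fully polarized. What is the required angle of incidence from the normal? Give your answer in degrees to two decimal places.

θ_B ≈ 60.03°

Brewster's condition: tan θ_B = n₂/n₁ = 1.734/1.000 = 1.7340. Taking the arctangent, θ_B = 60.03°.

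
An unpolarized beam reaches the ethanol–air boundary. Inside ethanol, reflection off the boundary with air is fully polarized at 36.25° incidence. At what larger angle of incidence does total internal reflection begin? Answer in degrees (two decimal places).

tan θ_B = n₂/n₁ = tan 36.25° = 0.7332.
Total internal reflection: sin θ_c = n₂/n₁ = 0.7332.
θ_c = arcsin(0.7332) = 47.16°.

θ_c ≈ 47.16°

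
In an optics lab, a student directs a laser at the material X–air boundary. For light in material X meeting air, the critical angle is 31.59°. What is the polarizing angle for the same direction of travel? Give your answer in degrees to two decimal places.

θ_B ≈ 27.65°

At the critical angle sin θ_c = n₂/n₁, giving n₂/n₁ = sin 31.59° = 0.5238.
Then tan θ_B = n₂/n₁ = 0.5238, so θ_B = arctan 0.5238 = 27.65°.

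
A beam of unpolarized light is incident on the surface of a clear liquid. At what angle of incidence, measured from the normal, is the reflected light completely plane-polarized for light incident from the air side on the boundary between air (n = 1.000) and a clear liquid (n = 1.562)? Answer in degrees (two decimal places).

θ_B ≈ 57.37°

Here n₂/n₁ = 1.562/1.000 = 1.5620, and Brewster's law gives tan θ_B = n₂/n₁.
θ_B = arctan(1.5620) = 57.37°.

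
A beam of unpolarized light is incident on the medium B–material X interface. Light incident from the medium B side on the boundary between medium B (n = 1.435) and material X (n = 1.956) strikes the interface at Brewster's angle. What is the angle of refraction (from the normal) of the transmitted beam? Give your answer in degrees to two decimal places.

First find Brewster's angle: tan θ_B = 1.956/1.435 = 1.3631, giving θ_B = 53.73°.
Since θ_B + θ_t = 90° at Brewster incidence, θ_t = 90° − 53.73° = 36.27°.

θ_t ≈ 36.27°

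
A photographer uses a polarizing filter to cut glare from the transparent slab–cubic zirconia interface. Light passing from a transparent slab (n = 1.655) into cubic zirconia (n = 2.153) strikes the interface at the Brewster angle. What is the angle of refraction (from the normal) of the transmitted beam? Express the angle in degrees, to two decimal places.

First find Brewster's angle: tan θ_B = 2.153/1.655 = 1.3009, giving θ_B = 52.45°.
At Brewster's angle the reflected and refracted rays are perpendicular, so θ_t = 90° − θ_B = 90° − 52.45° = 37.55°.

θ_t ≈ 37.55°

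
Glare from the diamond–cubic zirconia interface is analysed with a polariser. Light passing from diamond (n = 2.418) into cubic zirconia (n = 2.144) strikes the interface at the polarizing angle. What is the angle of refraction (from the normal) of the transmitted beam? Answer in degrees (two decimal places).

θ_B = arctan(n₂/n₁) = arctan(2.144/2.418) = 41.56°.
At Brewster's angle the reflected and refracted rays are perpendicular, so θ_t = 90° − θ_B = 90° − 41.56° = 48.44°.

θ_t ≈ 48.44°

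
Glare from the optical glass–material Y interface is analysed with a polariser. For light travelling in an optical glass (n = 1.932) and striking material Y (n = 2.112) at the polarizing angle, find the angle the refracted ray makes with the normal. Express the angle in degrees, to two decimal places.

θ_t ≈ 42.45°

tan θ_B = n₂/n₁ = 2.112/1.932 = 1.0932, so θ_B = 47.55°.
At Brewster's angle the reflected and refracted rays are perpendicular, so θ_t = 90° − θ_B = 90° − 47.55° = 42.45°.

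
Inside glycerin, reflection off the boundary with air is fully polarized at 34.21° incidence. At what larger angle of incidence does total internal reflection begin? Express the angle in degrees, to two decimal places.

θ_c ≈ 42.83°

n₂/n₁ = tan 34.21° = 0.6799; the critical angle satisfies sin θ_c = n₂/n₁.
θ_c = arcsin(0.6799) = 42.83°.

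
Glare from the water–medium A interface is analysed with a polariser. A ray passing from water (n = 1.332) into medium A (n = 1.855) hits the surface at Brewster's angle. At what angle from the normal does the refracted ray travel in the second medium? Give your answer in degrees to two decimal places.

θ_t ≈ 35.68°

θ_B = arctan(n₂/n₁) = arctan(1.855/1.332) = 54.32°.
At Brewster's angle the reflected and refracted rays are perpendicular, so θ_t = 90° − θ_B = 90° − 54.32° = 35.68°.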